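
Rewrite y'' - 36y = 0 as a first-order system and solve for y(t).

y(t) = K_1e^(6t) + K_2e^(-6t)

Let x_1 = y, x_2 = y'. Then x_1' = x_2 and x_2' = 36x_1.
A = [[0,1],[36,0]]; det(A-λI) = λ^2 - 36.
Eigenvalues λ = 6, -6 with eigenvectors (1,6), (1,-6).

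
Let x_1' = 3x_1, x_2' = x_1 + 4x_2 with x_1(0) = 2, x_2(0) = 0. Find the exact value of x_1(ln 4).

128

A = [[3,0],[1,4]]; eigenvalues λ = 3, 4.
Eigenvectors: (1,-1) for λ=3, (0,-1) for λ=4.
From the initial condition, c_1 = 2, c_2 = -2.
x_1(ln 4) = (2)(4^3)(1) + (-2)(4^4)(0) = 128.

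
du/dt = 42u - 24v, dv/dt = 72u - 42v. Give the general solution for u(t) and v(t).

u(t) = -C_1e^(-6t) - 2C_2e^(6t), v(t) = -2C_1e^(-6t) - 3C_2e^(6t)

Coefficient matrix A = [[42, -24], [72, -42]].
Characteristic polynomial det(A - λI) = λ^2 - 36 = 0.
Eigenvalues λ = -6, 6.
For λ=-6: (A-λI) row 1 is [48, -24], so an eigenvector is (-1, -2).
For λ=6: (A-λI) row 1 is [36, -24], so an eigenvector is (-2, -3).
General solution: C_1e^(-6t)(-1,-2) + C_2e^(6t)(-2,-3).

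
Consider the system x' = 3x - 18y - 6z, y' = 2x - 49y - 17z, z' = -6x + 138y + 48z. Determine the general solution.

Coefficient matrix A = [[3, -18, -6], [2, -49, -17], [-6, 138, 48]].
det(A - λI) = 0 gives eigenvalues λ = 3, 2, -3.
For λ=3: eigenvector (1,2,-6).
For λ=2: eigenvector (0,-1,3).
For λ=-3: eigenvector (-1,-3,8).
General solution: K_1e^(3t)(1,2,-6) + K_2e^(2t)(0,-1,3) + K_3e^(-3t)(-1,-3,8).

x(t) = K_1e^(3t) - K_3e^(-3t), y(t) = 2K_1e^(3t) - K_2e^(2t) - 3K_3e^(-3t), z(t) = -6K_1e^(3t) + 3K_2e^(2t) + 8K_3e^(-3t)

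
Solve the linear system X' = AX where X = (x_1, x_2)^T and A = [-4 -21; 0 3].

x_1(t) = 3C_1e^(3t) + C_2e^(-4t), x_2(t) = -C_1e^(3t)

Coefficient matrix A = [[-4, -21], [0, 3]].
Characteristic polynomial det(A - λI) = λ^2 + λ - 12 = 0.
Eigenvalues λ = 3, -4.
For λ=3: (A-λI) row 1 is [-7, -21], so an eigenvector is (3, -1).
For λ=-4: (A-λI) row 1 is [0, -21], so an eigenvector is (1, 0).
General solution: C_1e^(3t)(3,-1) + C_2e^(-4t)(1,0).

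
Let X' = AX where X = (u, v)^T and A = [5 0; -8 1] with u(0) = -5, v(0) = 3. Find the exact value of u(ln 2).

A = [[5,0],[-8,1]]; eigenvalues λ = 1, 5.
Eigenvectors: (0,1) for λ=1, (1,-2) for λ=5.
From the initial condition, c_1 = -7, c_2 = -5.
u(ln 2) = (-7)(2^1)(0) + (-5)(2^5)(1) = -160.

-160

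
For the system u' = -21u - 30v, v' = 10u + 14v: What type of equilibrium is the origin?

A = [[-21,-30],[10,14]]; det(A-λI) = λ^2 + 7λ + 6.
λ = -6, -1: both negative.

stable node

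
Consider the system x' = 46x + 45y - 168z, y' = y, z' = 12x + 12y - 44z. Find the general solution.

x(t) = 4c_1e^(4t) - c_2e^(t) - 7c_3e^(-2t), y(t) = c_2e^(t), z(t) = c_1e^(4t) - 2c_3e^(-2t)

Coefficient matrix A = [[46, 45, -168], [0, 1, 0], [12, 12, -44]].
det(A - λI) = 0 gives eigenvalues λ = 4, 1, -2.
For λ=4: eigenvector (4,0,1).
For λ=1: eigenvector (-1,1,0).
For λ=-2: eigenvector (-7,0,-2).
General solution: c_1e^(4t)(4,0,1) + c_2e^(t)(-1,1,0) + c_3e^(-2t)(-7,0,-2).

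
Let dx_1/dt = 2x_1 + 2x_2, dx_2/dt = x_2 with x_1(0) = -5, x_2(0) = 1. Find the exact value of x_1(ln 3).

A = [[2,2],[0,1]]; eigenvalues λ = 1, 2.
Eigenvectors: (2,-1) for λ=1, (-1,0) for λ=2.
From the initial condition, c_1 = -1, c_2 = 3.
x_1(ln 3) = (-1)(3^1)(2) + (3)(3^2)(-1) = -33.

-33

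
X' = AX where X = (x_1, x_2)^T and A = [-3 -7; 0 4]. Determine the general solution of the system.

x_1(t) = -C_1e^(4t) + C_2e^(-3t), x_2(t) = C_1e^(4t)

Coefficient matrix A = [[-3, -7], [0, 4]].
Characteristic polynomial det(A - λI) = λ^2 - λ - 12 = 0.
Eigenvalues λ = 4, -3.
For λ=4: (A-λI) row 1 is [-7, -7], so an eigenvector is (-1, 1).
For λ=-3: (A-λI) row 1 is [0, -7], so an eigenvector is (1, 0).
General solution: C_1e^(4t)(-1,1) + C_2e^(-3t)(1,0).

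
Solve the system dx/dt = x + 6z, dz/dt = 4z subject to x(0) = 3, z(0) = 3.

x(t) = 6e^(4t) - 3e^(t), z(t) = 3e^(4t)

Coefficient matrix A = [[1, 6], [0, 4]].
Characteristic polynomial det(A - λI) = λ^2 - 5λ + 4 = 0.
Eigenvalues λ = 1, 4.
For λ=1: (A-λI) row 1 is [0, 6], so an eigenvector is (-1, 0).
For λ=4: (A-λI) row 1 is [-3, 6], so an eigenvector is (-2, -1).
General solution: C_1e^(t)(-1,0) + C_2e^(4t)(-2,-1).
Applying x(0)=3, z(0)=3 gives C_1=3, C_2=-3.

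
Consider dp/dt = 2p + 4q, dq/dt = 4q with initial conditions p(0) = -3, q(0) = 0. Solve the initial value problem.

Coefficient matrix A = [[2, 4], [0, 4]].
Characteristic polynomial det(A - λI) = λ^2 - 6λ + 8 = 0.
Eigenvalues λ = 2, 4.
For λ=2: (A-λI) row 1 is [0, 4], so an eigenvector is (-1, 0).
For λ=4: (A-λI) row 1 is [-2, 4], so an eigenvector is (2, 1).
General solution: c_1e^(2t)(-1,0) + c_2e^(4t)(2,1).
Applying p(0)=-3, q(0)=0 gives c_1=3, c_2=0.

p(t) = -3e^(2t), q(t) = 0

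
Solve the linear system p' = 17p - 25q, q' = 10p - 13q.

p(t) = -c_1e^(2t)sin(5t) - 2c_1e^(2t)cos(5t) - 2c_2e^(2t)sin(5t) + c_2e^(2t)cos(5t), q(t) = -c_1e^(2t)sin(5t) - c_1e^(2t)cos(5t) - c_2e^(2t)sin(5t) + c_2e^(2t)cos(5t)

Coefficient matrix A = [[17, -25], [10, -13]].
Characteristic polynomial det(A - λI) = λ^2 - 4λ + 29 = 0.
Eigenvalues λ = 2 ± 5i (complex conjugate pair).
For λ=2+5i: an eigenvector is (-2,-1) - i(-1,-1) = (-2 + i, -1 + i).
A real fundamental pair from Re and Im of e^((2+5i)t)v: X_1 = e^(2t)(cos(5t)·(-2,-1) + sin(5t)·(-1,-1)), X_2 = e^(2t)(sin(5t)·(-2,-1) - cos(5t)·(-1,-1)).
General solution: c_1X_1 + c_2X_2.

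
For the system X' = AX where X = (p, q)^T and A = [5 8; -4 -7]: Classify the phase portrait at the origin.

saddle

A = [[5,8],[-4,-7]]; det(A-λI) = λ^2 + 2λ - 3.
λ = 1, -3: opposite signs.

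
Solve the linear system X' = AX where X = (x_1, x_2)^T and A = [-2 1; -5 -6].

Coefficient matrix A = [[-2, 1], [-5, -6]].
Characteristic polynomial det(A - λI) = λ^2 + 8λ + 17 = 0.
Eigenvalues λ = -4 ± i (complex conjugate pair).
For λ=-4+i: an eigenvector is (1,-2) - i(0,-1) = (1, -2 + i).
A real fundamental pair from Re and Im of e^((-4+i)t)v: X_1 = e^(-4t)(cos(t)·(1,-2) + sin(t)·(0,-1)), X_2 = e^(-4t)(sin(t)·(1,-2) - cos(t)·(0,-1)).
General solution: c_1X_1 + c_2X_2.

x_1(t) = c_1e^(-4t)cos(t) + c_2e^(-4t)sin(t), x_2(t) = -c_1e^(-4t)sin(t) - 2c_1e^(-4t)cos(t) - 2c_2e^(-4t)sin(t) + c_2e^(-4t)cos(t)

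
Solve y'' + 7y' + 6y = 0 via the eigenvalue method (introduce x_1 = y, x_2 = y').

Let x_1 = y, x_2 = y'. Then x_1' = x_2 and x_2' = -6x_1 - 7x_2.
A = [[0,1],[-6,-7]]; det(A-λI) = λ^2 + 7λ + 6.
Eigenvalues λ = -1, -6 with eigenvectors (1,-1), (1,-6).

y(t) = K_1e^(-t) + K_2e^(-6t)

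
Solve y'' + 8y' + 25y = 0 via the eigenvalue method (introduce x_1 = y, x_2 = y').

Let x_1 = y, x_2 = y'. Then x_1' = x_2 and x_2' = -25x_1 - 8x_2.
A = [[0,1],[-25,-8]]; det(A-λI) = λ^2 + 8λ + 25.
Eigenvalues λ = -4 ± 3i.

y(t) = K_1e^(-4t)cos(3t) + K_2e^(-4t)sin(3t)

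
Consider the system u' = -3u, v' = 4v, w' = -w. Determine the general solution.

Coefficient matrix A = [[-3, 0, 0], [0, 4, 0], [0, 0, -1]].
det(A - λI) = 0 gives eigenvalues λ = 4, -3, -1.
For λ=4: eigenvector (0,1,0).
For λ=-3: eigenvector (1,0,0).
For λ=-1: eigenvector (0,0,1).
General solution: K_1e^(4t)(0,1,0) + K_2e^(-3t)(1,0,0) + K_3e^(-t)(0,0,1).

u(t) = K_2e^(-3t), v(t) = K_1e^(4t), w(t) = K_3e^(-t)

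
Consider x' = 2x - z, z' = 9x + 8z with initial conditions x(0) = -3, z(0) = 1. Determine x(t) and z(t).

x(t) = 8te^(5t) - 3e^(5t), z(t) = -24te^(5t) + e^(5t)

Coefficient matrix A = [[2, -1], [9, 8]].
Characteristic polynomial det(A - λI) = λ^2 - 10λ + 25 = 0.
Single eigenvalue λ = 5 with algebraic multiplicity 2.
Eigenvector v = (-1,3); generalized eigenvector w with (A-λI)w=v is (0,1).
General solution: e^(5t)[K_1·v + K_2·(t·v + w)].
Applying x(0)=-3, z(0)=1 gives K_1=3, K_2=-8.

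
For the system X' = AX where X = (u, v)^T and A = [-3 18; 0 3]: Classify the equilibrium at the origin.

saddle

A = [[-3,18],[0,3]]; det(A-λI) = λ^2 - 9.
λ = 3, -3: opposite signs.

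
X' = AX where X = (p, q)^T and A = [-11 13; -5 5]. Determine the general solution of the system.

Coefficient matrix A = [[-11, 13], [-5, 5]].
Characteristic polynomial det(A - λI) = λ^2 + 6λ + 10 = 0.
Eigenvalues λ = -3 ± i (complex conjugate pair).
For λ=-3+i: an eigenvector is (2,1) - i(-3,-2) = (2 + 3i, 1 + 2i).
A real fundamental pair from Re and Im of e^((-3+i)t)v: X_1 = e^(-3t)(cos(t)·(2,1) + sin(t)·(-3,-2)), X_2 = e^(-3t)(sin(t)·(2,1) - cos(t)·(-3,-2)).
General solution: K_1X_1 + K_2X_2.

p(t) = -3K_1e^(-3t)sin(t) + 2K_1e^(-3t)cos(t) + 2K_2e^(-3t)sin(t) + 3K_2e^(-3t)cos(t), q(t) = -2K_1e^(-3t)sin(t) + K_1e^(-3t)cos(t) + K_2e^(-3t)sin(t) + 2K_2e^(-3t)cos(t)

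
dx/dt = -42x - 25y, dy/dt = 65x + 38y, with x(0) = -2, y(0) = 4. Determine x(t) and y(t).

x(t) = -4e^(-2t)sin(5t) - 2e^(-2t)cos(5t), y(t) = 6e^(-2t)sin(5t) + 4e^(-2t)cos(5t)

Coefficient matrix A = [[-42, -25], [65, 38]].
Characteristic polynomial det(A - λI) = λ^2 + 4λ + 29 = 0.
Eigenvalues λ = -2 ± 5i (complex conjugate pair).
For λ=-2+5i: an eigenvector is (1,-2) - i(2,-3) = (1 - 2i, -2 + 3i).
A real fundamental pair from Re and Im of e^((-2+5i)t)v: X_1 = e^(-2t)(cos(5t)·(1,-2) + sin(5t)·(2,-3)), X_2 = e^(-2t)(sin(5t)·(1,-2) - cos(5t)·(2,-3)).
General solution: C_1X_1 + C_2X_2.
Applying x(0)=-2, y(0)=4 gives C_1=-2, C_2=0.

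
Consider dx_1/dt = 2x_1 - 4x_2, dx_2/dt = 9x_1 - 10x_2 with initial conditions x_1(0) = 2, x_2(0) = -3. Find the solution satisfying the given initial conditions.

Coefficient matrix A = [[2, -4], [9, -10]].
Characteristic polynomial det(A - λI) = λ^2 + 8λ + 16 = 0.
Single eigenvalue λ = -4 with algebraic multiplicity 2.
Eigenvector v = (2,3); generalized eigenvector w with (A-λI)w=v is (-1,-2).
General solution: e^(-4t)[C_1·v + C_2·(t·v + w)].
Applying x_1(0)=2, x_2(0)=-3 gives C_1=7, C_2=12.

x_1(t) = 24te^(-4t) + 2e^(-4t), x_2(t) = 36te^(-4t) - 3e^(-4t)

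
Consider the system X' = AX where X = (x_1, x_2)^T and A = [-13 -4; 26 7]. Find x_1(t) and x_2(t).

x_1(t) = c_1e^(-3t)sin(2t) - c_1e^(-3t)cos(2t) - c_2e^(-3t)sin(2t) - c_2e^(-3t)cos(2t), x_2(t) = -3c_1e^(-3t)sin(2t) + 2c_1e^(-3t)cos(2t) + 2c_2e^(-3t)sin(2t) + 3c_2e^(-3t)cos(2t)

Coefficient matrix A = [[-13, -4], [26, 7]].
Characteristic polynomial det(A - λI) = λ^2 + 6λ + 13 = 0.
Eigenvalues λ = -3 ± 2i (complex conjugate pair).
For λ=-3+2i: an eigenvector is (-1,2) - i(1,-3) = (-1 - i, 2 + 3i).
A real fundamental pair from Re and Im of e^((-3+2i)t)v: X_1 = e^(-3t)(cos(2t)·(-1,2) + sin(2t)·(1,-3)), X_2 = e^(-3t)(sin(2t)·(-1,2) - cos(2t)·(1,-3)).
General solution: c_1X_1 + c_2X_2.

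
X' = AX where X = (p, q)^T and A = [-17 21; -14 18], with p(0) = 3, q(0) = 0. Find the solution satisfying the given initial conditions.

p(t) = -6e^(4t) + 9e^(-3t), q(t) = -6e^(4t) + 6e^(-3t)

Coefficient matrix A = [[-17, 21], [-14, 18]].
Characteristic polynomial det(A - λI) = λ^2 - λ - 12 = 0.
Eigenvalues λ = 4, -3.
For λ=4: (A-λI) row 1 is [-21, 21], so an eigenvector is (1, 1).
For λ=-3: (A-λI) row 1 is [-14, 21], so an eigenvector is (3, 2).
General solution: K_1e^(4t)(1,1) + K_2e^(-3t)(3,2).
Applying p(0)=3, q(0)=0 gives K_1=-6, K_2=3.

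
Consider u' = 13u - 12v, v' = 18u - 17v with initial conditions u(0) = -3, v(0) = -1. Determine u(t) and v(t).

Coefficient matrix A = [[13, -12], [18, -17]].
Characteristic polynomial det(A - λI) = λ^2 + 4λ - 5 = 0.
Eigenvalues λ = -5, 1.
For λ=-5: (A-λI) row 1 is [18, -12], so an eigenvector is (2, 3).
For λ=1: (A-λI) row 1 is [12, -12], so an eigenvector is (-1, -1).
General solution: C_1e^(-5t)(2,3) + C_2e^(t)(-1,-1).
Applying u(0)=-3, v(0)=-1 gives C_1=2, C_2=7.

u(t) = -7e^(t) + 4e^(-5t), v(t) = -7e^(t) + 6e^(-5t)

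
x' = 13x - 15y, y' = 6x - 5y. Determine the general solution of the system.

Coefficient matrix A = [[13, -15], [6, -5]].
Characteristic polynomial det(A - λI) = λ^2 - 8λ + 25 = 0.
Eigenvalues λ = 4 ± 3i (complex conjugate pair).
For λ=4+3i: an eigenvector is (2,1) - i(1,1) = (2 - i, 1 - i).
A real fundamental pair from Re and Im of e^((4+3i)t)v: X_1 = e^(4t)(cos(3t)·(2,1) + sin(3t)·(1,1)), X_2 = e^(4t)(sin(3t)·(2,1) - cos(3t)·(1,1)).
General solution: C_1X_1 + C_2X_2.

x(t) = C_1e^(4t)sin(3t) + 2C_1e^(4t)cos(3t) + 2C_2e^(4t)sin(3t) - C_2e^(4t)cos(3t), y(t) = C_1e^(4t)sin(3t) + C_1e^(4t)cos(3t) + C_2e^(4t)sin(3t) - C_2e^(4t)cos(3t)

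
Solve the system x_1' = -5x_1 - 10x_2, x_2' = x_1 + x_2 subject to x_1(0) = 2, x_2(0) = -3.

Coefficient matrix A = [[-5, -10], [1, 1]].
Characteristic polynomial det(A - λI) = λ^2 + 4λ + 5 = 0.
Eigenvalues λ = -2 ± i (complex conjugate pair).
For λ=-2+i: an eigenvector is (-1,0) - i(3,-1) = (-1 - 3i, 0 + i).
A real fundamental pair from Re and Im of e^((-2+i)t)v: X_1 = e^(-2t)(cos(t)·(-1,0) + sin(t)·(3,-1)), X_2 = e^(-2t)(sin(t)·(-1,0) - cos(t)·(3,-1)).
General solution: c_1X_1 + c_2X_2.
Applying x_1(0)=2, x_2(0)=-3 gives c_1=7, c_2=-3.

x_1(t) = 24e^(-2t)sin(t) + 2e^(-2t)cos(t), x_2(t) = -7e^(-2t)sin(t) - 3e^(-2t)cos(t)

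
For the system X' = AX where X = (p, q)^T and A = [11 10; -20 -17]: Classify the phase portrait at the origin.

stable spiral

A = [[11,10],[-20,-17]]; det(A-λI) = λ^2 + 6λ + 13.
λ = -3 ± 2i: negative real part.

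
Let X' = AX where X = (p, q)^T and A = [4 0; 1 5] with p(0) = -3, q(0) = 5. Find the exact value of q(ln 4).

2816

A = [[4,0],[1,5]]; eigenvalues λ = 5, 4.
Eigenvectors: (0,-1) for λ=5, (1,-1) for λ=4.
From the initial condition, c_1 = -2, c_2 = -3.
q(ln 4) = (-2)(4^5)(-1) + (-3)(4^4)(-1) = 2816.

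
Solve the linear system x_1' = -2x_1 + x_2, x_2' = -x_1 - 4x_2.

Coefficient matrix A = [[-2, 1], [-1, -4]].
Characteristic polynomial det(A - λI) = λ^2 + 6λ + 9 = 0.
Single eigenvalue λ = -3 with algebraic multiplicity 2.
Eigenvector v = (1,-1); generalized eigenvector w with (A-λI)w=v is (2,-1).
General solution: e^(-3t)[c_1·v + c_2·(t·v + w)].

x_1(t) = c_1e^(-3t) + c_2te^(-3t) + 2c_2e^(-3t), x_2(t) = -c_1e^(-3t) - c_2te^(-3t) - c_2e^(-3t)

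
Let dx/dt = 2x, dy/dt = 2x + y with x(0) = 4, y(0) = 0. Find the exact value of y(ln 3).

A = [[2,0],[2,1]]; eigenvalues λ = 2, 1.
Eigenvectors: (-1,-2) for λ=2, (0,-1) for λ=1.
From the initial condition, c_1 = -4, c_2 = 8.
y(ln 3) = (-4)(3^2)(-2) + (8)(3^1)(-1) = 48.

48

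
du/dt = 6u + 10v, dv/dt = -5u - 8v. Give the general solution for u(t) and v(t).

Coefficient matrix A = [[6, 10], [-5, -8]].
Characteristic polynomial det(A - λI) = λ^2 + 2λ + 2 = 0.
Eigenvalues λ = -1 ± i (complex conjugate pair).
For λ=-1+i: an eigenvector is (3,-2) - i(1,-1) = (3 - i, -2 + i).
A real fundamental pair from Re and Im of e^((-1+i)t)v: X_1 = e^(-t)(cos(t)·(3,-2) + sin(t)·(1,-1)), X_2 = e^(-t)(sin(t)·(3,-2) - cos(t)·(1,-1)).
General solution: K_1X_1 + K_2X_2.

u(t) = K_1e^(-t)sin(t) + 3K_1e^(-t)cos(t) + 3K_2e^(-t)sin(t) - K_2e^(-t)cos(t), v(t) = -K_1e^(-t)sin(t) - 2K_1e^(-t)cos(t) - 2K_2e^(-t)sin(t) + K_2e^(-t)cos(t)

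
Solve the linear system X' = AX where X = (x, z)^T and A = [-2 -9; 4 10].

Coefficient matrix A = [[-2, -9], [4, 10]].
Characteristic polynomial det(A - λI) = λ^2 - 8λ + 16 = 0.
Single eigenvalue λ = 4 with algebraic multiplicity 2.
Eigenvector v = (-3,2); generalized eigenvector w with (A-λI)w=v is (2,-1).
General solution: e^(4t)[c_1·v + c_2·(t·v + w)].

x(t) = -3c_1e^(4t) - 3c_2te^(4t) + 2c_2e^(4t), z(t) = 2c_1e^(4t) + 2c_2te^(4t) - c_2e^(4t)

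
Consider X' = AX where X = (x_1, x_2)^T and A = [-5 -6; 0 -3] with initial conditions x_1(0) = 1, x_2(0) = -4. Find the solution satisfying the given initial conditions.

x_1(t) = 12e^(-3t) - 11e^(-5t), x_2(t) = -4e^(-3t)

Coefficient matrix A = [[-5, -6], [0, -3]].
Characteristic polynomial det(A - λI) = λ^2 + 8λ + 15 = 0.
Eigenvalues λ = -5, -3.
For λ=-5: (A-λI) row 1 is [0, -6], so an eigenvector is (1, 0).
For λ=-3: (A-λI) row 1 is [-2, -6], so an eigenvector is (-3, 1).
General solution: C_1e^(-5t)(1,0) + C_2e^(-3t)(-3,1).
Applying x_1(0)=1, x_2(0)=-4 gives C_1=-11, C_2=-4.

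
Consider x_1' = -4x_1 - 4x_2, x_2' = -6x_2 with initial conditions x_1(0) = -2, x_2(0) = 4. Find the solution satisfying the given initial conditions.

x_1(t) = -10e^(-4t) + 8e^(-6t), x_2(t) = 4e^(-6t)

Coefficient matrix A = [[-4, -4], [0, -6]].
Characteristic polynomial det(A - λI) = λ^2 + 10λ + 24 = 0.
Eigenvalues λ = -6, -4.
For λ=-6: (A-λI) row 1 is [2, -4], so an eigenvector is (-2, -1).
For λ=-4: (A-λI) row 1 is [0, -4], so an eigenvector is (1, 0).
General solution: c_1e^(-6t)(-2,-1) + c_2e^(-4t)(1,0).
Applying x_1(0)=-2, x_2(0)=4 gives c_1=-4, c_2=-10.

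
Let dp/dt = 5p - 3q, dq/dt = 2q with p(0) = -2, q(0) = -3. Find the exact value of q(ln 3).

-27

A = [[5,-3],[0,2]]; eigenvalues λ = 2, 5.
Eigenvectors: (-1,-1) for λ=2, (1,0) for λ=5.
From the initial condition, c_1 = 3, c_2 = 1.
q(ln 3) = (3)(3^2)(-1) + (1)(3^5)(0) = -27.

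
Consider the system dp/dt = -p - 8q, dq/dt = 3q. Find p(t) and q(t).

Coefficient matrix A = [[-1, -8], [0, 3]].
Characteristic polynomial det(A - λI) = λ^2 - 2λ - 3 = 0.
Eigenvalues λ = -1, 3.
For λ=-1: (A-λI) row 1 is [0, -8], so an eigenvector is (1, 0).
For λ=3: (A-λI) row 1 is [-4, -8], so an eigenvector is (-2, 1).
General solution: c_1e^(-t)(1,0) + c_2e^(3t)(-2,1).

p(t) = c_1e^(-t) - 2c_2e^(3t), q(t) = c_2e^(3t)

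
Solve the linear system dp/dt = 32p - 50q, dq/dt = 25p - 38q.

Coefficient matrix A = [[32, -50], [25, -38]].
Characteristic polynomial det(A - λI) = λ^2 + 6λ + 34 = 0.
Eigenvalues λ = -3 ± 5i (complex conjugate pair).
For λ=-3+5i: an eigenvector is (-3,-2) - i(-1,-1) = (-3 + i, -2 + i).
A real fundamental pair from Re and Im of e^((-3+5i)t)v: X_1 = e^(-3t)(cos(5t)·(-3,-2) + sin(5t)·(-1,-1)), X_2 = e^(-3t)(sin(5t)·(-3,-2) - cos(5t)·(-1,-1)).
General solution: c_1X_1 + c_2X_2.

p(t) = -c_1e^(-3t)sin(5t) - 3c_1e^(-3t)cos(5t) - 3c_2e^(-3t)sin(5t) + c_2e^(-3t)cos(5t), q(t) = -c_1e^(-3t)sin(5t) - 2c_1e^(-3t)cos(5t) - 2c_2e^(-3t)sin(5t) + c_2e^(-3t)cos(5t)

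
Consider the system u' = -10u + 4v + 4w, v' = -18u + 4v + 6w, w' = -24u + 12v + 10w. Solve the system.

u(t) = C_1e^(2t) + 2C_2e^(4t), v(t) = C_2e^(4t) - C_3e^(-2t), w(t) = 3C_1e^(2t) + 6C_2e^(4t) + C_3e^(-2t)

Coefficient matrix A = [[-10, 4, 4], [-18, 4, 6], [-24, 12, 10]].
det(A - λI) = 0 gives eigenvalues λ = 2, 4, -2.
For λ=2: eigenvector (1,0,3).
For λ=4: eigenvector (2,1,6).
For λ=-2: eigenvector (0,-1,1).
General solution: C_1e^(2t)(1,0,3) + C_2e^(4t)(2,1,6) + C_3e^(-2t)(0,-1,1).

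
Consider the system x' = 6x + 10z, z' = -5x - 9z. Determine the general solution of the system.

x(t) = c_1e^(-4t) - 2c_2e^(t), z(t) = -c_1e^(-4t) + c_2e^(t)

Coefficient matrix A = [[6, 10], [-5, -9]].
Characteristic polynomial det(A - λI) = λ^2 + 3λ - 4 = 0.
Eigenvalues λ = -4, 1.
For λ=-4: (A-λI) row 1 is [10, 10], so an eigenvector is (1, -1).
For λ=1: (A-λI) row 1 is [5, 10], so an eigenvector is (-2, 1).
General solution: c_1e^(-4t)(1,-1) + c_2e^(t)(-2,1).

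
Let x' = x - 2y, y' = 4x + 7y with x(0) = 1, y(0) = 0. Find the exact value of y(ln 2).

48

A = [[1,-2],[4,7]]; eigenvalues λ = 3, 5.
Eigenvectors: (-1,1) for λ=3, (1,-2) for λ=5.
From the initial condition, c_1 = -2, c_2 = -1.
y(ln 2) = (-2)(2^3)(1) + (-1)(2^5)(-2) = 48.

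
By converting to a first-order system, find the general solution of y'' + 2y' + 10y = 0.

y(t) = C_1e^(-t)cos(3t) + C_2e^(-t)sin(3t)

Let x_1 = y, x_2 = y'. Then x_1' = x_2 and x_2' = -10x_1 - 2x_2.
A = [[0,1],[-10,-2]]; det(A-λI) = λ^2 + 2λ + 10.
Eigenvalues λ = -1 ± 3i.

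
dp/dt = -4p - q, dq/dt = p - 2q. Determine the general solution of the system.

Coefficient matrix A = [[-4, -1], [1, -2]].
Characteristic polynomial det(A - λI) = λ^2 + 6λ + 9 = 0.
Single eigenvalue λ = -3 with algebraic multiplicity 2.
Eigenvector v = (-1,1); generalized eigenvector w with (A-λI)w=v is (2,-1).
General solution: e^(-3t)[K_1·v + K_2·(t·v + w)].

p(t) = -K_1e^(-3t) - K_2te^(-3t) + 2K_2e^(-3t), q(t) = K_1e^(-3t) + K_2te^(-3t) - K_2e^(-3t)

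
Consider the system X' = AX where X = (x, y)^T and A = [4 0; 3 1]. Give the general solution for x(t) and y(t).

Coefficient matrix A = [[4, 0], [3, 1]].
Characteristic polynomial det(A - λI) = λ^2 - 5λ + 4 = 0.
Eigenvalues λ = 1, 4.
For λ=1: (A-λI) row 1 is [3, 0], so an eigenvector is (0, -1).
For λ=4: (A-λI) row 2 is [3, -3], so an eigenvector is (1, 1).
General solution: C_1e^(t)(0,-1) + C_2e^(4t)(1,1).

x(t) = C_2e^(4t), y(t) = -C_1e^(t) + C_2e^(4t)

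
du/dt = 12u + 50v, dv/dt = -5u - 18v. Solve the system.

u(t) = 3K_1e^(-3t)sin(5t) + K_1e^(-3t)cos(5t) + K_2e^(-3t)sin(5t) - 3K_2e^(-3t)cos(5t), v(t) = -K_1e^(-3t)sin(5t) + K_2e^(-3t)cos(5t)

Coefficient matrix A = [[12, 50], [-5, -18]].
Characteristic polynomial det(A - λI) = λ^2 + 6λ + 34 = 0.
Eigenvalues λ = -3 ± 5i (complex conjugate pair).
For λ=-3+5i: an eigenvector is (1,0) - i(3,-1) = (1 - 3i, 0 + i).
A real fundamental pair from Re and Im of e^((-3+5i)t)v: X_1 = e^(-3t)(cos(5t)·(1,0) + sin(5t)·(3,-1)), X_2 = e^(-3t)(sin(5t)·(1,0) - cos(5t)·(3,-1)).
General solution: K_1X_1 + K_2X_2.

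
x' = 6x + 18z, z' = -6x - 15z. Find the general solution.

x(t) = -2c_1e^(-3t) + 3c_2e^(-6t), z(t) = c_1e^(-3t) - 2c_2e^(-6t)

Coefficient matrix A = [[6, 18], [-6, -15]].
Characteristic polynomial det(A - λI) = λ^2 + 9λ + 18 = 0.
Eigenvalues λ = -3, -6.
For λ=-3: (A-λI) row 1 is [9, 18], so an eigenvector is (-2, 1).
For λ=-6: (A-λI) row 1 is [12, 18], so an eigenvector is (3, -2).
General solution: c_1e^(-3t)(-2,1) + c_2e^(-6t)(3,-2).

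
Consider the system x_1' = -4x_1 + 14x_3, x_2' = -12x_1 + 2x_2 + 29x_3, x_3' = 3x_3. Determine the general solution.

x_1(t) = c_1e^(-4t) + 2c_3e^(3t), x_2(t) = 2c_1e^(-4t) - c_2e^(2t) + 5c_3e^(3t), x_3(t) = c_3e^(3t)

Coefficient matrix A = [[-4, 0, 14], [-12, 2, 29], [0, 0, 3]].
det(A - λI) = 0 gives eigenvalues λ = -4, 2, 3.
For λ=-4: eigenvector (1,2,0).
For λ=2: eigenvector (0,-1,0).
For λ=3: eigenvector (2,5,1).
General solution: c_1e^(-4t)(1,2,0) + c_2e^(2t)(0,-1,0) + c_3e^(3t)(2,5,1).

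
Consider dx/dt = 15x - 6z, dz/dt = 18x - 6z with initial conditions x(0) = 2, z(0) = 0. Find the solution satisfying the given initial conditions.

Coefficient matrix A = [[15, -6], [18, -6]].
Characteristic polynomial det(A - λI) = λ^2 - 9λ + 18 = 0.
Eigenvalues λ = 6, 3.
For λ=6: (A-λI) row 1 is [9, -6], so an eigenvector is (2, 3).
For λ=3: (A-λI) row 1 is [12, -6], so an eigenvector is (1, 2).
General solution: c_1e^(6t)(2,3) + c_2e^(3t)(1,2).
Applying x(0)=2, z(0)=0 gives c_1=4, c_2=-6.

x(t) = 8e^(6t) - 6e^(3t), z(t) = 12e^(6t) - 12e^(3t)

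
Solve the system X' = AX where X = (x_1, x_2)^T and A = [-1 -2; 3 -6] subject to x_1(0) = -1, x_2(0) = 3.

x_1(t) = -9e^(-3t) + 8e^(-4t), x_2(t) = -9e^(-3t) + 12e^(-4t)

Coefficient matrix A = [[-1, -2], [3, -6]].
Characteristic polynomial det(A - λI) = λ^2 + 7λ + 12 = 0.
Eigenvalues λ = -3, -4.
For λ=-3: (A-λI) row 1 is [2, -2], so an eigenvector is (1, 1).
For λ=-4: (A-λI) row 1 is [3, -2], so an eigenvector is (-2, -3).
General solution: K_1e^(-3t)(1,1) + K_2e^(-4t)(-2,-3).
Applying x_1(0)=-1, x_2(0)=3 gives K_1=-9, K_2=-4.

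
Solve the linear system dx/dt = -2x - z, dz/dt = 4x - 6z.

Coefficient matrix A = [[-2, -1], [4, -6]].
Characteristic polynomial det(A - λI) = λ^2 + 8λ + 16 = 0.
Single eigenvalue λ = -4 with algebraic multiplicity 2.
Eigenvector v = (1,2); generalized eigenvector w with (A-λI)w=v is (-1,-3).
General solution: e^(-4t)[c_1·v + c_2·(t·v + w)].

x(t) = c_1e^(-4t) + c_2te^(-4t) - c_2e^(-4t), z(t) = 2c_1e^(-4t) + 2c_2te^(-4t) - 3c_2e^(-4t)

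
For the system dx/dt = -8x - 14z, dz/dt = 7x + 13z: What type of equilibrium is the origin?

A = [[-8,-14],[7,13]]; det(A-λI) = λ^2 - 5λ - 6.
λ = -1, 6: opposite signs.

saddle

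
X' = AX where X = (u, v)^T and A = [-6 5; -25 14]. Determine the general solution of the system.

Coefficient matrix A = [[-6, 5], [-25, 14]].
Characteristic polynomial det(A - λI) = λ^2 - 8λ + 41 = 0.
Eigenvalues λ = 4 ± 5i (complex conjugate pair).
For λ=4+5i: an eigenvector is (0,1) - i(1,2) = (0 - i, 1 - 2i).
A real fundamental pair from Re and Im of e^((4+5i)t)v: X_1 = e^(4t)(cos(5t)·(0,1) + sin(5t)·(1,2)), X_2 = e^(4t)(sin(5t)·(0,1) - cos(5t)·(1,2)).
General solution: C_1X_1 + C_2X_2.

u(t) = C_1e^(4t)sin(5t) - C_2e^(4t)cos(5t), v(t) = 2C_1e^(4t)sin(5t) + C_1e^(4t)cos(5t) + C_2e^(4t)sin(5t) - 2C_2e^(4t)cos(5t)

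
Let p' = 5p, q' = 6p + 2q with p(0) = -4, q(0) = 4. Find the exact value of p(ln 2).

-128

A = [[5,0],[6,2]]; eigenvalues λ = 2, 5.
Eigenvectors: (0,1) for λ=2, (-1,-2) for λ=5.
From the initial condition, c_1 = 12, c_2 = 4.
p(ln 2) = (12)(2^2)(0) + (4)(2^5)(-1) = -128.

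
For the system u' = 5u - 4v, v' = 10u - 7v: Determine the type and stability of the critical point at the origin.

stable spiral

A = [[5,-4],[10,-7]]; det(A-λI) = λ^2 + 2λ + 5.
λ = -1 ± 2i: negative real part.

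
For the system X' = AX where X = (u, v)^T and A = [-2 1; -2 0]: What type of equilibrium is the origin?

stable spiral

A = [[-2,1],[-2,0]]; det(A-λI) = λ^2 + 2λ + 2.
λ = -1 ± i: negative real part.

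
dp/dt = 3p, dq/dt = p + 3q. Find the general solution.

Coefficient matrix A = [[3, 0], [1, 3]].
Characteristic polynomial det(A - λI) = λ^2 - 6λ + 9 = 0.
Single eigenvalue λ = 3 with algebraic multiplicity 2.
Eigenvector v = (0,1); generalized eigenvector w with (A-λI)w=v is (1,-3).
General solution: e^(3t)[C_1·v + C_2·(t·v + w)].

p(t) = C_2e^(3t), q(t) = C_1e^(3t) + C_2te^(3t) - 3C_2e^(3t)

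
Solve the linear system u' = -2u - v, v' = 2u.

u(t) = -K_1e^(-t)sin(t) + K_2e^(-t)cos(t), v(t) = K_1e^(-t)sin(t) + K_1e^(-t)cos(t) + K_2e^(-t)sin(t) - K_2e^(-t)cos(t)

Coefficient matrix A = [[-2, -1], [2, 0]].
Characteristic polynomial det(A - λI) = λ^2 + 2λ + 2 = 0.
Eigenvalues λ = -1 ± i (complex conjugate pair).
For λ=-1+i: an eigenvector is (0,1) - i(-1,1) = (0 + i, 1 - i).
A real fundamental pair from Re and Im of e^((-1+i)t)v: X_1 = e^(-t)(cos(t)·(0,1) + sin(t)·(-1,1)), X_2 = e^(-t)(sin(t)·(0,1) - cos(t)·(-1,1)).
General solution: K_1X_1 + K_2X_2.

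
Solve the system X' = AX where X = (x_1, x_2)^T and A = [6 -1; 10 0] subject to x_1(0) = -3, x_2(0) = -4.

x_1(t) = -5e^(3t)sin(t) - 3e^(3t)cos(t), x_2(t) = -18e^(3t)sin(t) - 4e^(3t)cos(t)

Coefficient matrix A = [[6, -1], [10, 0]].
Characteristic polynomial det(A - λI) = λ^2 - 6λ + 10 = 0.
Eigenvalues λ = 3 ± i (complex conjugate pair).
For λ=3+i: an eigenvector is (-1,-3) - i(0,-1) = (-1, -3 + i).
A real fundamental pair from Re and Im of e^((3+i)t)v: X_1 = e^(3t)(cos(t)·(-1,-3) + sin(t)·(0,-1)), X_2 = e^(3t)(sin(t)·(-1,-3) - cos(t)·(0,-1)).
General solution: c_1X_1 + c_2X_2.
Applying x_1(0)=-3, x_2(0)=-4 gives c_1=3, c_2=5.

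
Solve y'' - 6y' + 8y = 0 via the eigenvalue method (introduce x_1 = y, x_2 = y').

Let x_1 = y, x_2 = y'. Then x_1' = x_2 and x_2' = -8x_1 + 6x_2.
A = [[0,1],[-8,6]]; det(A-λI) = λ^2 - 6λ + 8.
Eigenvalues λ = 2, 4 with eigenvectors (1,2), (1,4).

y(t) = c_1e^(2t) + c_2e^(4t)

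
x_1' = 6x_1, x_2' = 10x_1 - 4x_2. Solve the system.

x_1(t) = -c_2e^(6t), x_2(t) = c_1e^(-4t) - c_2e^(6t)

Coefficient matrix A = [[6, 0], [10, -4]].
Characteristic polynomial det(A - λI) = λ^2 - 2λ - 24 = 0.
Eigenvalues λ = -4, 6.
For λ=-4: (A-λI) row 1 is [10, 0], so an eigenvector is (0, 1).
For λ=6: (A-λI) row 2 is [10, -10], so an eigenvector is (-1, -1).
General solution: c_1e^(-4t)(0,1) + c_2e^(6t)(-1,-1).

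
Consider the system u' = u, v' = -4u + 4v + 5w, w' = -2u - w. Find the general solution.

u(t) = K_1e^(t), v(t) = 3K_1e^(t) - K_2e^(-t) + K_3e^(4t), w(t) = -K_1e^(t) + K_2e^(-t)

Coefficient matrix A = [[1, 0, 0], [-4, 4, 5], [-2, 0, -1]].
det(A - λI) = 0 gives eigenvalues λ = 1, -1, 4.
For λ=1: eigenvector (1,3,-1).
For λ=-1: eigenvector (0,-1,1).
For λ=4: eigenvector (0,1,0).
General solution: K_1e^(t)(1,3,-1) + K_2e^(-t)(0,-1,1) + K_3e^(4t)(0,1,0).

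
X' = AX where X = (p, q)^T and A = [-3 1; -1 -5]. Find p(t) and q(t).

p(t) = c_1e^(-4t) + c_2te^(-4t) + 3c_2e^(-4t), q(t) = -c_1e^(-4t) - c_2te^(-4t) - 2c_2e^(-4t)

Coefficient matrix A = [[-3, 1], [-1, -5]].
Characteristic polynomial det(A - λI) = λ^2 + 8λ + 16 = 0.
Single eigenvalue λ = -4 with algebraic multiplicity 2.
Eigenvector v = (1,-1); generalized eigenvector w with (A-λI)w=v is (3,-2).
General solution: e^(-4t)[c_1·v + c_2·(t·v + w)].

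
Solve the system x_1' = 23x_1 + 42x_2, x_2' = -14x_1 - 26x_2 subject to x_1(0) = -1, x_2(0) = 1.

x_1(t) = 2e^(2t) - 3e^(-5t), x_2(t) = -e^(2t) + 2e^(-5t)

Coefficient matrix A = [[23, 42], [-14, -26]].
Characteristic polynomial det(A - λI) = λ^2 + 3λ - 10 = 0.
Eigenvalues λ = -5, 2.
For λ=-5: (A-λI) row 1 is [28, 42], so an eigenvector is (3, -2).
For λ=2: (A-λI) row 1 is [21, 42], so an eigenvector is (-2, 1).
General solution: c_1e^(-5t)(3,-2) + c_2e^(2t)(-2,1).
Applying x_1(0)=-1, x_2(0)=1 gives c_1=-1, c_2=-1.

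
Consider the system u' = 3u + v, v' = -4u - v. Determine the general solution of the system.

u(t) = K_1e^(t) + K_2te^(t), v(t) = -2K_1e^(t) - 2K_2te^(t) + K_2e^(t)

Coefficient matrix A = [[3, 1], [-4, -1]].
Characteristic polynomial det(A - λI) = λ^2 - 2λ + 1 = 0.
Single eigenvalue λ = 1 with algebraic multiplicity 2.
Eigenvector v = (1,-2); generalized eigenvector w with (A-λI)w=v is (0,1).
General solution: e^(t)[K_1·v + K_2·(t·v + w)].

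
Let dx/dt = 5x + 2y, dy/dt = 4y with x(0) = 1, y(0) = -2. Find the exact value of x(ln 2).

-32

A = [[5,2],[0,4]]; eigenvalues λ = 5, 4.
Eigenvectors: (-1,0) for λ=5, (-2,1) for λ=4.
From the initial condition, c_1 = 3, c_2 = -2.
x(ln 2) = (3)(2^5)(-1) + (-2)(2^4)(-2) = -32.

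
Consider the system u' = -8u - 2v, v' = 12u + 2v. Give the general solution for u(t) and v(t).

Coefficient matrix A = [[-8, -2], [12, 2]].
Characteristic polynomial det(A - λI) = λ^2 + 6λ + 8 = 0.
Eigenvalues λ = -2, -4.
For λ=-2: (A-λI) row 1 is [-6, -2], so an eigenvector is (1, -3).
For λ=-4: (A-λI) row 1 is [-4, -2], so an eigenvector is (1, -2).
General solution: C_1e^(-2t)(1,-3) + C_2e^(-4t)(1,-2).

u(t) = C_1e^(-2t) + C_2e^(-4t), v(t) = -3C_1e^(-2t) - 2C_2e^(-4t)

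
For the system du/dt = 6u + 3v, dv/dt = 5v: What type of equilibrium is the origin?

unstable node

A = [[6,3],[0,5]]; det(A-λI) = λ^2 - 11λ + 30.
λ = 6, 5: both positive.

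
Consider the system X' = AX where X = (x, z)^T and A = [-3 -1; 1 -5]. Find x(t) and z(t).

Coefficient matrix A = [[-3, -1], [1, -5]].
Characteristic polynomial det(A - λI) = λ^2 + 8λ + 16 = 0.
Single eigenvalue λ = -4 with algebraic multiplicity 2.
Eigenvector v = (1,1); generalized eigenvector w with (A-λI)w=v is (2,1).
General solution: e^(-4t)[c_1·v + c_2·(t·v + w)].

x(t) = c_1e^(-4t) + c_2te^(-4t) + 2c_2e^(-4t), z(t) = c_1e^(-4t) + c_2te^(-4t) + c_2e^(-4t)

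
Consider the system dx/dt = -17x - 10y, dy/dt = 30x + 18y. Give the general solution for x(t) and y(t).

x(t) = -2C_1e^(-2t) - C_2e^(3t), y(t) = 3C_1e^(-2t) + 2C_2e^(3t)

Coefficient matrix A = [[-17, -10], [30, 18]].
Characteristic polynomial det(A - λI) = λ^2 - λ - 6 = 0.
Eigenvalues λ = -2, 3.
For λ=-2: (A-λI) row 1 is [-15, -10], so an eigenvector is (-2, 3).
For λ=3: (A-λI) row 1 is [-20, -10], so an eigenvector is (-1, 2).
General solution: C_1e^(-2t)(-2,3) + C_2e^(3t)(-1,2).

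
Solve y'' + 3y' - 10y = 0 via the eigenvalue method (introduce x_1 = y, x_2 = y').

Let x_1 = y, x_2 = y'. Then x_1' = x_2 and x_2' = 10x_1 - 3x_2.
A = [[0,1],[10,-3]]; det(A-λI) = λ^2 + 3λ - 10.
Eigenvalues λ = 2, -5 with eigenvectors (1,2), (1,-5).

y(t) = K_1e^(2t) + K_2e^(-5t)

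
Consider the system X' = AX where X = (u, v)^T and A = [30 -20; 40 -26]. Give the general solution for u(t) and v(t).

Coefficient matrix A = [[30, -20], [40, -26]].
Characteristic polynomial det(A - λI) = λ^2 - 4λ + 20 = 0.
Eigenvalues λ = 2 ± 4i (complex conjugate pair).
For λ=2+4i: an eigenvector is (-2,-3) - i(1,1) = (-2 - i, -3 - i).
A real fundamental pair from Re and Im of e^((2+4i)t)v: X_1 = e^(2t)(cos(4t)·(-2,-3) + sin(4t)·(1,1)), X_2 = e^(2t)(sin(4t)·(-2,-3) - cos(4t)·(1,1)).
General solution: c_1X_1 + c_2X_2.

u(t) = c_1e^(2t)sin(4t) - 2c_1e^(2t)cos(4t) - 2c_2e^(2t)sin(4t) - c_2e^(2t)cos(4t), v(t) = c_1e^(2t)sin(4t) - 3c_1e^(2t)cos(4t) - 3c_2e^(2t)sin(4t) - c_2e^(2t)cos(4t)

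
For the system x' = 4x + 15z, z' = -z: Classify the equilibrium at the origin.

A = [[4,15],[0,-1]]; det(A-λI) = λ^2 - 3λ - 4.
λ = -1, 4: opposite signs.

saddle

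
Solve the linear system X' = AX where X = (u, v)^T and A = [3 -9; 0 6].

Coefficient matrix A = [[3, -9], [0, 6]].
Characteristic polynomial det(A - λI) = λ^2 - 9λ + 18 = 0.
Eigenvalues λ = 6, 3.
For λ=6: (A-λI) row 1 is [-3, -9], so an eigenvector is (-3, 1).
For λ=3: (A-λI) row 1 is [0, -9], so an eigenvector is (1, 0).
General solution: K_1e^(6t)(-3,1) + K_2e^(3t)(1,0).

u(t) = -3K_1e^(6t) + K_2e^(3t), v(t) = K_1e^(6t)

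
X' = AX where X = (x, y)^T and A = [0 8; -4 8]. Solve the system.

x(t) = -C_1e^(4t)sin(4t) + C_1e^(4t)cos(4t) + C_2e^(4t)sin(4t) + C_2e^(4t)cos(4t), y(t) = -C_1e^(4t)sin(4t) + C_2e^(4t)cos(4t)

Coefficient matrix A = [[0, 8], [-4, 8]].
Characteristic polynomial det(A - λI) = λ^2 - 8λ + 32 = 0.
Eigenvalues λ = 4 ± 4i (complex conjugate pair).
For λ=4+4i: an eigenvector is (1,0) - i(-1,-1) = (1 + i, 0 + i).
A real fundamental pair from Re and Im of e^((4+4i)t)v: X_1 = e^(4t)(cos(4t)·(1,0) + sin(4t)·(-1,-1)), X_2 = e^(4t)(sin(4t)·(1,0) - cos(4t)·(-1,-1)).
General solution: C_1X_1 + C_2X_2.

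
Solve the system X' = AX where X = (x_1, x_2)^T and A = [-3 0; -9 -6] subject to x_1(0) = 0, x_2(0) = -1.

x_1(t) = 0, x_2(t) = -e^(-6t)

Coefficient matrix A = [[-3, 0], [-9, -6]].
Characteristic polynomial det(A - λI) = λ^2 + 9λ + 18 = 0.
Eigenvalues λ = -6, -3.
For λ=-6: (A-λI) row 1 is [3, 0], so an eigenvector is (0, -1).
For λ=-3: (A-λI) row 2 is [-9, -3], so an eigenvector is (-1, 3).
General solution: c_1e^(-6t)(0,-1) + c_2e^(-3t)(-1,3).
Applying x_1(0)=0, x_2(0)=-1 gives c_1=1, c_2=0.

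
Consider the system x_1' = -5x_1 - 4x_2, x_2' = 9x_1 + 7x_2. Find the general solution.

x_1(t) = 2c_1e^(t) + 2c_2te^(t) - c_2e^(t), x_2(t) = -3c_1e^(t) - 3c_2te^(t) + c_2e^(t)

Coefficient matrix A = [[-5, -4], [9, 7]].
Characteristic polynomial det(A - λI) = λ^2 - 2λ + 1 = 0.
Single eigenvalue λ = 1 with algebraic multiplicity 2.
Eigenvector v = (2,-3); generalized eigenvector w with (A-λI)w=v is (-1,1).
General solution: e^(t)[c_1·v + c_2·(t·v + w)].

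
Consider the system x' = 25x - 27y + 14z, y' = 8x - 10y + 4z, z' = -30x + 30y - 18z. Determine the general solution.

Coefficient matrix A = [[25, -27, 14], [8, -10, 4], [-30, 30, -18]].
det(A - λI) = 0 gives eigenvalues λ = 2, -2, -3.
For λ=2: eigenvector (3,1,-3).
For λ=-2: eigenvector (1,1,0).
For λ=-3: eigenvector (-1,0,2).
General solution: K_1e^(2t)(3,1,-3) + K_2e^(-2t)(1,1,0) + K_3e^(-3t)(-1,0,2).

x(t) = 3K_1e^(2t) + K_2e^(-2t) - K_3e^(-3t), y(t) = K_1e^(2t) + K_2e^(-2t), z(t) = -3K_1e^(2t) + 2K_3e^(-3t)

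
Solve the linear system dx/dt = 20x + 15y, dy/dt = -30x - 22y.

x(t) = 2c_1e^(-t)sin(3t) + c_1e^(-t)cos(3t) + c_2e^(-t)sin(3t) - 2c_2e^(-t)cos(3t), y(t) = -3c_1e^(-t)sin(3t) - c_1e^(-t)cos(3t) - c_2e^(-t)sin(3t) + 3c_2e^(-t)cos(3t)

Coefficient matrix A = [[20, 15], [-30, -22]].
Characteristic polynomial det(A - λI) = λ^2 + 2λ + 10 = 0.
Eigenvalues λ = -1 ± 3i (complex conjugate pair).
For λ=-1+3i: an eigenvector is (1,-1) - i(2,-3) = (1 - 2i, -1 + 3i).
A real fundamental pair from Re and Im of e^((-1+3i)t)v: X_1 = e^(-t)(cos(3t)·(1,-1) + sin(3t)·(2,-3)), X_2 = e^(-t)(sin(3t)·(1,-1) - cos(3t)·(2,-3)).
General solution: c_1X_1 + c_2X_2.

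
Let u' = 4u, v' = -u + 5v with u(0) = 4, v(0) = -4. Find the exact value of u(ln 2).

64

A = [[4,0],[-1,5]]; eigenvalues λ = 4, 5.
Eigenvectors: (-1,-1) for λ=4, (0,1) for λ=5.
From the initial condition, c_1 = -4, c_2 = -8.
u(ln 2) = (-4)(2^4)(-1) + (-8)(2^5)(0) = 64.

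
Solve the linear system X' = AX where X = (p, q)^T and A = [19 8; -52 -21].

Coefficient matrix A = [[19, 8], [-52, -21]].
Characteristic polynomial det(A - λI) = λ^2 + 2λ + 17 = 0.
Eigenvalues λ = -1 ± 4i (complex conjugate pair).
For λ=-1+4i: an eigenvector is (-1,3) - i(1,-2) = (-1 - i, 3 + 2i).
A real fundamental pair from Re and Im of e^((-1+4i)t)v: X_1 = e^(-t)(cos(4t)·(-1,3) + sin(4t)·(1,-2)), X_2 = e^(-t)(sin(4t)·(-1,3) - cos(4t)·(1,-2)).
General solution: C_1X_1 + C_2X_2.

p(t) = C_1e^(-t)sin(4t) - C_1e^(-t)cos(4t) - C_2e^(-t)sin(4t) - C_2e^(-t)cos(4t), q(t) = -2C_1e^(-t)sin(4t) + 3C_1e^(-t)cos(4t) + 3C_2e^(-t)sin(4t) + 2C_2e^(-t)cos(4t)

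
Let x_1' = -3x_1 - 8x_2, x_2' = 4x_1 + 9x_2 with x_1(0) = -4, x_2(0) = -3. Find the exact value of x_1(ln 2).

A = [[-3,-8],[4,9]]; eigenvalues λ = 5, 1.
Eigenvectors: (-1,1) for λ=5, (2,-1) for λ=1.
From the initial condition, c_1 = -10, c_2 = -7.
x_1(ln 2) = (-10)(2^5)(-1) + (-7)(2^1)(2) = 292.

292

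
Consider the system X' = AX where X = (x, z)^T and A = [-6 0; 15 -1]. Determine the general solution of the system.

x(t) = K_2e^(-6t), z(t) = -K_1e^(-t) - 3K_2e^(-6t)

Coefficient matrix A = [[-6, 0], [15, -1]].
Characteristic polynomial det(A - λI) = λ^2 + 7λ + 6 = 0.
Eigenvalues λ = -1, -6.
For λ=-1: (A-λI) row 1 is [-5, 0], so an eigenvector is (0, -1).
For λ=-6: (A-λI) row 2 is [15, 5], so an eigenvector is (1, -3).
General solution: K_1e^(-t)(0,-1) + K_2e^(-6t)(1,-3).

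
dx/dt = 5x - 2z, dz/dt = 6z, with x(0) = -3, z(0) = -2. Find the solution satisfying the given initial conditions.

Coefficient matrix A = [[5, -2], [0, 6]].
Characteristic polynomial det(A - λI) = λ^2 - 11λ + 30 = 0.
Eigenvalues λ = 5, 6.
For λ=5: (A-λI) row 1 is [0, -2], so an eigenvector is (1, 0).
For λ=6: (A-λI) row 1 is [-1, -2], so an eigenvector is (-2, 1).
General solution: c_1e^(5t)(1,0) + c_2e^(6t)(-2,1).
Applying x(0)=-3, z(0)=-2 gives c_1=-7, c_2=-2.

x(t) = 4e^(6t) - 7e^(5t), z(t) = -2e^(6t)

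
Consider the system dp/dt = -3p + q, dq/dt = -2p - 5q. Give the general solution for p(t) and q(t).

Coefficient matrix A = [[-3, 1], [-2, -5]].
Characteristic polynomial det(A - λI) = λ^2 + 8λ + 17 = 0.
Eigenvalues λ = -4 ± i (complex conjugate pair).
For λ=-4+i: an eigenvector is (-1,1) - i(0,1) = (-1, 1 - i).
A real fundamental pair from Re and Im of e^((-4+i)t)v: X_1 = e^(-4t)(cos(t)·(-1,1) + sin(t)·(0,1)), X_2 = e^(-4t)(sin(t)·(-1,1) - cos(t)·(0,1)).
General solution: K_1X_1 + K_2X_2.

p(t) = -K_1e^(-4t)cos(t) - K_2e^(-4t)sin(t), q(t) = K_1e^(-4t)sin(t) + K_1e^(-4t)cos(t) + K_2e^(-4t)sin(t) - K_2e^(-4t)cos(t)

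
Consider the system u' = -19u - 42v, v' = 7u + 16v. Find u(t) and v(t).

u(t) = -2c_1e^(2t) + 3c_2e^(-5t), v(t) = c_1e^(2t) - c_2e^(-5t)

Coefficient matrix A = [[-19, -42], [7, 16]].
Characteristic polynomial det(A - λI) = λ^2 + 3λ - 10 = 0.
Eigenvalues λ = 2, -5.
For λ=2: (A-λI) row 1 is [-21, -42], so an eigenvector is (-2, 1).
For λ=-5: (A-λI) row 1 is [-14, -42], so an eigenvector is (3, -1).
General solution: c_1e^(2t)(-2,1) + c_2e^(-5t)(3,-1).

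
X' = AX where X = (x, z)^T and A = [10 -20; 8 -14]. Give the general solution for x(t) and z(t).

Coefficient matrix A = [[10, -20], [8, -14]].
Characteristic polynomial det(A - λI) = λ^2 + 4λ + 20 = 0.
Eigenvalues λ = -2 ± 4i (complex conjugate pair).
For λ=-2+4i: an eigenvector is (-1,-1) - i(2,1) = (-1 - 2i, -1 - i).
A real fundamental pair from Re and Im of e^((-2+4i)t)v: X_1 = e^(-2t)(cos(4t)·(-1,-1) + sin(4t)·(2,1)), X_2 = e^(-2t)(sin(4t)·(-1,-1) - cos(4t)·(2,1)).
General solution: c_1X_1 + c_2X_2.

x(t) = 2c_1e^(-2t)sin(4t) - c_1e^(-2t)cos(4t) - c_2e^(-2t)sin(4t) - 2c_2e^(-2t)cos(4t), z(t) = c_1e^(-2t)sin(4t) - c_1e^(-2t)cos(4t) - c_2e^(-2t)sin(4t) - c_2e^(-2t)cos(4t)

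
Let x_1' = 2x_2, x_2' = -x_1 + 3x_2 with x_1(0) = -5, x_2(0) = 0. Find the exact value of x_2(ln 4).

60

A = [[0,2],[-1,3]]; eigenvalues λ = 1, 2.
Eigenvectors: (2,1) for λ=1, (-1,-1) for λ=2.
From the initial condition, c_1 = -5, c_2 = -5.
x_2(ln 4) = (-5)(4^1)(1) + (-5)(4^2)(-1) = 60.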